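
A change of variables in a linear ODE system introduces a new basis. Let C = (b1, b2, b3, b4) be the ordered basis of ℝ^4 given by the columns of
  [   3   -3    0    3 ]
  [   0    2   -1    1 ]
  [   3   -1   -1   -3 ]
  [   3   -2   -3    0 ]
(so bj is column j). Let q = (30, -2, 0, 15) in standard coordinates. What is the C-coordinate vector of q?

Write q = c_1 b1 + ... + c_4 b4 and solve for the c_i.
Row-reducing the augmented matrix [M | q] gives c = (3, -3, 0, 4).
Check: 3b1 - 3b2 + 0·b3 + 4b4 = (30, -2, 0, 15).

(3, -3, 0, 4)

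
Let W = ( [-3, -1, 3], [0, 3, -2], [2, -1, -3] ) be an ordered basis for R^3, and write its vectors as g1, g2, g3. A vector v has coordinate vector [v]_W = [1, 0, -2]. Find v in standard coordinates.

[-7, 1, 9]

v = M [v]_W, where M has columns g1, ..., g3.
Carrying out the matrix-vector product, v = [-7, 1, 9].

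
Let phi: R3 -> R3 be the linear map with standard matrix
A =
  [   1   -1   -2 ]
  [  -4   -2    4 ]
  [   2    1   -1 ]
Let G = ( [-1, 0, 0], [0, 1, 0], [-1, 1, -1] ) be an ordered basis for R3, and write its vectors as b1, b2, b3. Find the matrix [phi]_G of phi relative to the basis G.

The j-th column of [phi]_G is [phi(bj)]_G.
phi(b1) = A b1 = [-1, 4, -2] = -b1 + 2b2 + 2b3, so column 1 is [-1, 2, 2].
Repeating for b2, b3 and assembling the columns gives [[-1, 2, 0], [2, -1, -2], [2, -1, 0]].

[[-1, 2, 0], [2, -1, -2], [2, -1, 0]]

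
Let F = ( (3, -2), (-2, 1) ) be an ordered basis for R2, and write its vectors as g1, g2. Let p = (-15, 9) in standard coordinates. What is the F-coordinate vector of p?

(-3, 3)

[p]_F is the unique c with M c = p, where M has columns g1, g2.
System: 3c_1 - 2c_2 = -15, -2c_1 + c_2 = 9; solving gives c_1 = -3, c_2 = 3.
Check: -3g1 + 3g2 = (-15, 9).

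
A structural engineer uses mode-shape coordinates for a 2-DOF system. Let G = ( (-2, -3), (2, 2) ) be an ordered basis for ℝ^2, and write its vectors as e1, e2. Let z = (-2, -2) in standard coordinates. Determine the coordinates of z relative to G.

(0, -1)

[z]_G is the unique c with M c = z, where M has columns e1, e2.
System: -2c_1 + 2c_2 = -2, -3c_1 + 2c_2 = -2; solving gives c_1 = 0, c_2 = -1.
Check: 0·e1 - e2 = (-2, -2).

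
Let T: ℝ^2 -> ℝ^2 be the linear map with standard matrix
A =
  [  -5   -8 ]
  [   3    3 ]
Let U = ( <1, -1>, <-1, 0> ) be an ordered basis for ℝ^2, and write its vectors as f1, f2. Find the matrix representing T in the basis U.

The j-th column of [T]_U is [T(fj)]_U.
T(f1) = A f1 = <3, 0> = 0·f1 - 3f2, so column 1 is <0, -3>.
Repeating for f2 and assembling the columns gives [[0, 3], [-3, -2]].

[[0, 3], [-3, -2]]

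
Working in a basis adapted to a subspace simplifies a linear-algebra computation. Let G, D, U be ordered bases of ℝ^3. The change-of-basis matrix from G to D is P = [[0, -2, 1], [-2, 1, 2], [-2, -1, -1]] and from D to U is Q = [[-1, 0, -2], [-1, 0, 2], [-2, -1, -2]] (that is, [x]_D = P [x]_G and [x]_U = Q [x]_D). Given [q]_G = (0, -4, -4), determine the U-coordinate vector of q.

First [q]_D = P [q]_G = (4, -12, 8).
Then [q]_U = Q [q]_D = (-20, 12, -12).

(-20, 12, -12)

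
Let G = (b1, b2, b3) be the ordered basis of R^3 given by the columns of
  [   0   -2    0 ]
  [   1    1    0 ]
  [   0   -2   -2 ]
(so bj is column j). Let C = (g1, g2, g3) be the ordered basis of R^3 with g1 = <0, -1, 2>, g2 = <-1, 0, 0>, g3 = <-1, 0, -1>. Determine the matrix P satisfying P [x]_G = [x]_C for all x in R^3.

Let M have columns bj and N have columns gj. Then for every x, N [x]_C = x = M [x]_G, so P = N^(-1) M.
Since det N = 1, N^(-1) has integer entries; multiplying gives P = [[-1, -1, 0], [2, 2, -2], [-2, 0, 2]].

[[-1, -1, 0], [2, 2, -2], [-2, 0, 2]]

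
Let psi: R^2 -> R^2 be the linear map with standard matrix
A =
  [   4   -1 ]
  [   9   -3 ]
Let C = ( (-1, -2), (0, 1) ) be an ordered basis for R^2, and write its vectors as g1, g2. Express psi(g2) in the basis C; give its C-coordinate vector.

(1, -1)

Compute psi(g2) = A g2 = (-1, -3) in standard coordinates.
Then write this in C-coordinates: solve for y in y_1 g1 + y_2 g2 = (-1, -3).
This gives y = (1, -1), which is column 2 of [psi]_C.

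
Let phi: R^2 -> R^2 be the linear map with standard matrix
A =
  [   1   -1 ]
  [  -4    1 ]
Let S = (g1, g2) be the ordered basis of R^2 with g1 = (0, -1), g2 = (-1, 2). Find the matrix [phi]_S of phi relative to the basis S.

[[-1, 0], [-1, 3]]

The j-th column of [phi]_S is [phi(gj)]_S.
phi(g1) = A g1 = (1, -1) = -g1 - g2, so column 1 is (-1, -1).
Repeating for g2 and assembling the columns gives [[-1, 0], [-1, 3]].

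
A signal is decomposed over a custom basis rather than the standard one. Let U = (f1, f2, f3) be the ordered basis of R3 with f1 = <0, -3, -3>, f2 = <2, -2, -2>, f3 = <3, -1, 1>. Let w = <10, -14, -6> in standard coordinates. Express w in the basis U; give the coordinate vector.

We seek scalars with c_1 f1 + ... + c_3 f3 = w; equivalently solve M c = w where the columns of M are f1, ..., f3.
Gaussian elimination on [M | w] yields c = (4, -1, 4).
Check: 4f1 - f2 + 4f3 = <10, -14, -6>.

<4, -1, 4>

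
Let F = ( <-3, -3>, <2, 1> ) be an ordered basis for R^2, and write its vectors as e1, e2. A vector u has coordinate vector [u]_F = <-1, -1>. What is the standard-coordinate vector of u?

<1, 2>

By definition u = -e1 - e2.
Summing componentwise gives <1, 2>.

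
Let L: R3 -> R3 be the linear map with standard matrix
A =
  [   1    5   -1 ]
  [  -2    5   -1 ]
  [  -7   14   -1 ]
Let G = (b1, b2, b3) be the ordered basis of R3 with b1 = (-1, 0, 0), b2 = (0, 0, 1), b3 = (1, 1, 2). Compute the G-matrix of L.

Let P have columns b1, ..., b3. Then [L]_G = P^(-1) A P.
Here det P = 1, so P^(-1) is integer; computing A P first and then P^(-1)(A P) gives [[3, 0, -3], [3, 1, 3], [2, -1, 1]].

[[3, 0, -3], [3, 1, 3], [2, -1, 1]]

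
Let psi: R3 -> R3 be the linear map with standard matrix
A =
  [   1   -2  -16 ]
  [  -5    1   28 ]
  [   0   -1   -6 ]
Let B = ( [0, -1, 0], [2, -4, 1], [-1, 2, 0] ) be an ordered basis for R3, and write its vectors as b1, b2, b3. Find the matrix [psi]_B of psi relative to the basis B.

[[-3, -2, 3], [1, -2, -2], [0, 2, 1]]

With P the matrix whose columns are b1, ..., b3, [psi]_B = P^(-1) A P.
Column by column: psi(b1) = A b1 = [2, -1, 1]; its B-coordinates [-3, 1, 0] give column 1.
Continuing for each basis vector yields [psi]_B = [[-3, -2, 3], [1, -2, -2], [0, 2, 1]].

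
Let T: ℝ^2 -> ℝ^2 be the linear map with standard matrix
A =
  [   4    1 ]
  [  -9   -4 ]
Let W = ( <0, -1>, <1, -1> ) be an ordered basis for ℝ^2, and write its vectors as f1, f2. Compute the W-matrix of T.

With P the matrix whose columns are f1, f2, [T]_W = P^(-1) A P.
Column by column: T(f1) = A f1 = <-1, 4>; its W-coordinates <-3, -1> give column 1.
Continuing for each basis vector yields [T]_W = [[-3, 2], [-1, 3]].

[[-3, 2], [-1, 3]]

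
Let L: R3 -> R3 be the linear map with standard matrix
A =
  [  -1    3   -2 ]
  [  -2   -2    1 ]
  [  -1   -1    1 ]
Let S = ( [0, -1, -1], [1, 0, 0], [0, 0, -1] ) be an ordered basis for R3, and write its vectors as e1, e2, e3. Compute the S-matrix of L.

[[-1, 2, 1], [-1, -1, 2], [1, -1, 0]]

With P the matrix whose columns are e1, ..., e3, [L]_S = P^(-1) A P.
Column by column: L(e1) = A e1 = [-1, 1, 0]; its S-coordinates [-1, -1, 1] give column 1.
Continuing for each basis vector yields [L]_S = [[-1, 2, 1], [-1, -1, 2], [1, -1, 0]].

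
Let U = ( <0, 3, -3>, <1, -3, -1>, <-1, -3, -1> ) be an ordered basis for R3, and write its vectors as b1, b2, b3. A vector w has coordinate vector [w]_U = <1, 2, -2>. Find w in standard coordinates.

<4, 3, -3>

w = M [w]_U, where M has columns b1, ..., b3.
Carrying out the matrix-vector product, w = <4, 3, -3>.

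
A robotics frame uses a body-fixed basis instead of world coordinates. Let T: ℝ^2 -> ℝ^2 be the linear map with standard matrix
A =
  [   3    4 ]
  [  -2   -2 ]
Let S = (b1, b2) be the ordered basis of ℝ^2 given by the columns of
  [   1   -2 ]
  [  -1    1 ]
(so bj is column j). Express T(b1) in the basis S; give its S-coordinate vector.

<1, 1>

Column 1 of [T]_S is the S-coordinate vector of T(b1).
In standard coordinates T(b1) = A b1 = <-1, 0>.
Converting to S: <-1, 0> = b1 + b2, so the coordinate vector is <1, 1>.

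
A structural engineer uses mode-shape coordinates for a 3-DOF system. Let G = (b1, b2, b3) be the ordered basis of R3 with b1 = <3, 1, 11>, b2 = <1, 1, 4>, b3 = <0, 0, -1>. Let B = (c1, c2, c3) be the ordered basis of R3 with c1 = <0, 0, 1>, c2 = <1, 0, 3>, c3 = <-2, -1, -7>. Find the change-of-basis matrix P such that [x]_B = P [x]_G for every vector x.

Column j of P is [bj]_B, since P maps G-coordinates to B-coordinates.
Expressing b1 in B: b1 = c1 + c2 - c3, so column 1 of P is <1, 1, -1>.
Doing the same for each bj gives P = [[1, 0, -1], [1, -1, 0], [-1, -1, 0]].

[[1, 0, -1], [1, -1, 0], [-1, -1, 0]]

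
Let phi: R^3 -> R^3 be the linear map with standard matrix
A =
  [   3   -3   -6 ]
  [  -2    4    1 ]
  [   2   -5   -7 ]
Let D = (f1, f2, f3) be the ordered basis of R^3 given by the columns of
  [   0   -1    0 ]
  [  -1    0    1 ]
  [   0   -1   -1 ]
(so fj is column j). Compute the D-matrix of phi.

[[2, -3, -2], [-3, -3, -3], [-2, -2, 1]]

The j-th column of [phi]_D is [phi(fj)]_D.
phi(f1) = A f1 = (3, -4, 5) = 2f1 - 3f2 - 2f3, so column 1 is (2, -3, -2).
Repeating for f2, f3 and assembling the columns gives [[2, -3, -2], [-3, -3, -3], [-2, -2, 1]].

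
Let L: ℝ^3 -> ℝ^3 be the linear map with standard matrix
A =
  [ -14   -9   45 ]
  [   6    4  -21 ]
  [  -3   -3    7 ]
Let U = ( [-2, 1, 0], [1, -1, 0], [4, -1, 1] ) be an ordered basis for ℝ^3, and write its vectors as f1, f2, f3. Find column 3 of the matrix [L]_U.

[-3, 0, -2]

Column 3 of [L]_U is the U-coordinate vector of L(f3).
In standard coordinates L(f3) = A f3 = [-2, -1, -2].
Converting to U: [-2, -1, -2] = -3f1 + 0·f2 - 2f3, so the coordinate vector is [-3, 0, -2].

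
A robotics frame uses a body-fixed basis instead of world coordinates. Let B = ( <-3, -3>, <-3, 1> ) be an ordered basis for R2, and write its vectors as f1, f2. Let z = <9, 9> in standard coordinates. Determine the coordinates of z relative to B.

<-3, 0>

Write z = c_1 f1 + c_2 f2 and solve for the c_i.
System: -3c_1 - 3c_2 = 9, -3c_1 + c_2 = 9; solving gives c_1 = -3, c_2 = 0.
Check: -3f1 + 0·f2 = <9, 9>.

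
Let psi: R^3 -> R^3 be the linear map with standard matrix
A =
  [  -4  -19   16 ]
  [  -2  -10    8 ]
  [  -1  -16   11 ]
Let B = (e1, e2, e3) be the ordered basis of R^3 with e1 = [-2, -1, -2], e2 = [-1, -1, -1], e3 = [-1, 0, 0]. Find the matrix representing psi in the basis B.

[[2, -2, 1], [0, -2, -3], [1, -1, -3]]

With P the matrix whose columns are e1, ..., e3, [psi]_B = P^(-1) A P.
Column by column: psi(e1) = A e1 = [-5, -2, -4]; its B-coordinates [2, 0, 1] give column 1.
Continuing for each basis vector yields [psi]_B = [[2, -2, 1], [0, -2, -3], [1, -1, -3]].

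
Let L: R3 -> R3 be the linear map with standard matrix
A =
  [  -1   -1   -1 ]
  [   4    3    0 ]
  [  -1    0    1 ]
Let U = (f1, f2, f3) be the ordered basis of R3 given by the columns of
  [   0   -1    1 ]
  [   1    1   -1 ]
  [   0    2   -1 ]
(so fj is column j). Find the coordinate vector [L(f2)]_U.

Compute L(f2) = A f2 = <-2, -1, 3> in standard coordinates.
Then write this in U-coordinates: solve for y in y_1 f1 + ... + y_3 f3 = <-2, -1, 3>.
This gives y = <-3, 1, -1>, which is column 2 of [L]_U.

<-3, 1, -1>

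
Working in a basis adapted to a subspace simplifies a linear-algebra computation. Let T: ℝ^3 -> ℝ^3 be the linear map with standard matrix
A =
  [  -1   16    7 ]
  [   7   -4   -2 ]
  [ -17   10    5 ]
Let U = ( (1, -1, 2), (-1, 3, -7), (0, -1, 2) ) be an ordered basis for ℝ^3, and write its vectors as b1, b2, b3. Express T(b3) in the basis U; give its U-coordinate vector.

(-2, 0, 2)

Column 3 of [T]_U is the U-coordinate vector of T(b3).
In standard coordinates T(b3) = A b3 = (-2, 0, 0).
Converting to U: (-2, 0, 0) = -2b1 + 0·b2 + 2b3, so the coordinate vector is (-2, 0, 2).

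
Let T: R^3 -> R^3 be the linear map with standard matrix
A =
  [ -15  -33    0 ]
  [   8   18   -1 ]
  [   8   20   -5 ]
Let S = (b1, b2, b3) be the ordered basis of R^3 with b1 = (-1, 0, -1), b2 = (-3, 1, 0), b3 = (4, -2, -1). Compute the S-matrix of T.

The j-th column of [T]_S is [T(bj)]_S.
T(b1) = A b1 = (15, -7, -3) = 0·b1 - b2 + 3b3, so column 1 is (0, -1, 3).
Repeating for b2, b3 and assembling the columns gives [[0, 2, 3], [-1, -2, -3], [3, 2, 0]].

[[0, 2, 3], [-1, -2, -3], [3, 2, 0]]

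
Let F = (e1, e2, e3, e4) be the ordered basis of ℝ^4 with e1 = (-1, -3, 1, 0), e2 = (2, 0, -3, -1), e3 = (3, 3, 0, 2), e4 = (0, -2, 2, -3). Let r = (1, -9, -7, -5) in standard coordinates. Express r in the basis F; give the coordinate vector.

(2, 3, -1, 0)

[r]_F is the unique c with M c = r, where M has columns e1, ..., e4.
Solving this 4x4 system gives c = (2, 3, -1, 0).
Check: 2e1 + 3e2 - e3 + 0·e4 = (1, -9, -7, -5).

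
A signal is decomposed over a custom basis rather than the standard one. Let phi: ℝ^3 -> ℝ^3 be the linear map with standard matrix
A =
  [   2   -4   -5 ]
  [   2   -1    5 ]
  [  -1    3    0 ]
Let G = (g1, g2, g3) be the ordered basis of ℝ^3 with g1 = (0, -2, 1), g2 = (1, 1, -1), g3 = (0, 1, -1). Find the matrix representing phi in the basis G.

The j-th column of [phi]_G is [phi(gj)]_G.
phi(g1) = A g1 = (3, 7, -6) = -g1 + 3g2 + 2g3, so column 1 is (-1, 3, 2).
Repeating for g2, g3 and assembling the columns gives [[-1, 2, 3], [3, 3, 1], [2, -3, -1]].

[[-1, 2, 3], [3, 3, 1], [2, -3, -1]]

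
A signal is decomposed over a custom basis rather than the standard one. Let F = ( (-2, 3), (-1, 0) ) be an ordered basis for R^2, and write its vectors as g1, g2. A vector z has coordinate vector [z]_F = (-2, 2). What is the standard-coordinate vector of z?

z = M [z]_F, where M has columns g1, g2.
Carrying out the matrix-vector product, z = (2, -6).

(2, -6)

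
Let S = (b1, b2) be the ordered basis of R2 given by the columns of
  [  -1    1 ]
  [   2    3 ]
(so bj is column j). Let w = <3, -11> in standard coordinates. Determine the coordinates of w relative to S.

<-4, -1>

Write w = c_1 b1 + c_2 b2 and solve for the c_i.
System: -c_1 + c_2 = 3, 2c_1 + 3c_2 = -11; solving gives c_1 = -4, c_2 = -1.
Check: -4b1 - b2 = <3, -11>.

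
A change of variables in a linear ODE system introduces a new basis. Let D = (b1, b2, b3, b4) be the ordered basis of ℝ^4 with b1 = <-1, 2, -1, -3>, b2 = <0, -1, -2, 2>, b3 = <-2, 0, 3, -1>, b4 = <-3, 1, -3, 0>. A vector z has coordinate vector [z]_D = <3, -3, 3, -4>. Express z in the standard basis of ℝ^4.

z = M [z]_D, where M has columns b1, ..., b4.
Carrying out the matrix-vector product, z = <3, 5, 24, -18>.

<3, 5, 24, -18>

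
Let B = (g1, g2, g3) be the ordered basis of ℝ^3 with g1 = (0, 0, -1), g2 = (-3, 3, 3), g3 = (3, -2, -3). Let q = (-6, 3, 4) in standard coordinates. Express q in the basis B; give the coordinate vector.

(2, -1, -3)

Write q = c_1 g1 + ... + c_3 g3 and solve for the c_i.
Solving this 3x3 system gives c = (2, -1, -3).
Check: 2g1 - g2 - 3g3 = (-6, 3, 4).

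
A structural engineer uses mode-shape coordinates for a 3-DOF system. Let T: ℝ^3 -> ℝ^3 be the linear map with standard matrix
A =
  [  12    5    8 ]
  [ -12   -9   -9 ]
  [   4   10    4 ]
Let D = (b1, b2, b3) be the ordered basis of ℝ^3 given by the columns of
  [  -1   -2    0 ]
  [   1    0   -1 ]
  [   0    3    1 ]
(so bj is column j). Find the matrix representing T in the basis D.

[[3, -2, 3], [2, 1, -3], [0, 1, 3]]

Let P have columns b1, ..., b3. Then [T]_D = P^(-1) A P.
Here det P = -1, so P^(-1) is integer; computing A P first and then P^(-1)(A P) gives [[3, -2, 3], [2, 1, -3], [0, 1, 3]].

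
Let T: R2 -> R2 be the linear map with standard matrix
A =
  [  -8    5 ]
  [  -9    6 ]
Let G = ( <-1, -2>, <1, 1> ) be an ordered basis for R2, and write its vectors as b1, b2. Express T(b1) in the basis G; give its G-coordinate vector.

<1, -1>

Compute T(b1) = A b1 = <-2, -3> in standard coordinates.
Then write this in G-coordinates: solve for y in y_1 b1 + y_2 b2 = <-2, -3>.
This gives y = <1, -1>, which is column 1 of [T]_G.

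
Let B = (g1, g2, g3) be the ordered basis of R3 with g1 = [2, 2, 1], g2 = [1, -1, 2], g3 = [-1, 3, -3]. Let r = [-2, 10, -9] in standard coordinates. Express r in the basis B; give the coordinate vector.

We seek scalars with c_1 g1 + ... + c_3 g3 = r; equivalently solve M c = r where the columns of M are g1, ..., g3.
Solving this 3x3 system gives c = (1, -2, 2).
Check: g1 - 2g2 + 2g3 = [-2, 10, -9].

[1, -2, 2]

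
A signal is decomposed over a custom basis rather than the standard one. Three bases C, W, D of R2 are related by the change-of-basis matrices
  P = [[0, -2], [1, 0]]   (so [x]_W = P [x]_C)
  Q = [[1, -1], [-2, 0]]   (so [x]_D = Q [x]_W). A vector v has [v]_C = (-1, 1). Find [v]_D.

(-1, 4)

First [v]_W = P [v]_C = (-2, -1).
Then [v]_D = Q [v]_W = (-1, 4).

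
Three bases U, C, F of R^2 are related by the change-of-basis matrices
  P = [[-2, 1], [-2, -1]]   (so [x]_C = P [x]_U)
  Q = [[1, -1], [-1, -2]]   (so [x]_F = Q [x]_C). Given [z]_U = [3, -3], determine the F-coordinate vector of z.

Apply P to get C-coordinates [-9, -3], then Q to get F-coordinates.
The result is [z]_F = [-6, 15].

[-6, 15]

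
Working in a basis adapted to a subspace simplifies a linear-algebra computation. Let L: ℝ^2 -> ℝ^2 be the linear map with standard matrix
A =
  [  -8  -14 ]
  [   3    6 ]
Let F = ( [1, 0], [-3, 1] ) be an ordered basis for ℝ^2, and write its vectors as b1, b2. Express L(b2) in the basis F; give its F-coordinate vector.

Column 2 of [L]_F is the F-coordinate vector of L(b2).
In standard coordinates L(b2) = A b2 = [10, -3].
Converting to F: [10, -3] = b1 - 3b2, so the coordinate vector is [1, -3].

[1, -3]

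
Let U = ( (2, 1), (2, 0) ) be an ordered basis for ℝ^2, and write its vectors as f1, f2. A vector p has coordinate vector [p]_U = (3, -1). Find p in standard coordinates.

(4, 3)

p = M [p]_U, where M has columns f1, f2.
Carrying out the matrix-vector product, p = (4, 3).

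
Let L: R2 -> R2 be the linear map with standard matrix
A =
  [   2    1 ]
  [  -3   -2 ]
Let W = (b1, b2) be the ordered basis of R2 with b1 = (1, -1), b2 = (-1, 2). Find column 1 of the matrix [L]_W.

Compute L(b1) = A b1 = (1, -1) in standard coordinates.
Then write this in W-coordinates: solve for y in y_1 b1 + y_2 b2 = (1, -1).
This gives y = (1, 0), which is column 1 of [L]_W.

(1, 0)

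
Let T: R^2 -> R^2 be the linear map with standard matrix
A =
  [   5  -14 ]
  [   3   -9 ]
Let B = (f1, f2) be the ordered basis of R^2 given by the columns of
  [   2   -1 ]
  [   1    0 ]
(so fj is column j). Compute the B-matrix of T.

[[-3, -3], [-2, -1]]

The j-th column of [T]_B is [T(fj)]_B.
T(f1) = A f1 = (-4, -3) = -3f1 - 2f2, so column 1 is (-3, -2).
Repeating for f2 and assembling the columns gives [[-3, -3], [-2, -1]].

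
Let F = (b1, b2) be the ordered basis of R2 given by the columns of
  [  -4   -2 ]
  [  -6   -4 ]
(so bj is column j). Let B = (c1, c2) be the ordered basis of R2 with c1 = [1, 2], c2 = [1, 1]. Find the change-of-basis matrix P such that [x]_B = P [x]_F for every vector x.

Take x = bj: its F-coordinates are the j-th standard unit vector, so P e_j — column j of P — equals [bj]_B.
b1 = -2c1 - 2c2, giving column 1 = [-2, -2]; repeating for each j gives P = [[-2, -2], [-2, 0]].

[[-2, -2], [-2, 0]]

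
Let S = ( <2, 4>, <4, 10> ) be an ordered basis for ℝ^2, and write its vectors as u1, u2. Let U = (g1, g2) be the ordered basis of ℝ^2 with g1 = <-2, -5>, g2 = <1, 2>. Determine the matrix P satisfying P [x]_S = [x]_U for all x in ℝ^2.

[[0, -2], [2, 0]]

Take x = uj: its S-coordinates are the j-th standard unit vector, so P e_j — column j of P — equals [uj]_U.
u1 = 0·g1 + 2g2, giving column 1 = <0, 2>; repeating for each j gives P = [[0, -2], [2, 0]].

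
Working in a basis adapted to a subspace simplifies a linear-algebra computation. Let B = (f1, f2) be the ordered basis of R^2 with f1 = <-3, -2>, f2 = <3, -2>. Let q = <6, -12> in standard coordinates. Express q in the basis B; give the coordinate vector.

<2, 4>

We seek scalars with c_1 f1 + c_2 f2 = q; equivalently solve M c = q where the columns of M are f1, f2.
System: -3c_1 + 3c_2 = 6, -2c_1 - 2c_2 = -12; solving gives c_1 = 2, c_2 = 4.
Check: 2f1 + 4f2 = <6, -12>.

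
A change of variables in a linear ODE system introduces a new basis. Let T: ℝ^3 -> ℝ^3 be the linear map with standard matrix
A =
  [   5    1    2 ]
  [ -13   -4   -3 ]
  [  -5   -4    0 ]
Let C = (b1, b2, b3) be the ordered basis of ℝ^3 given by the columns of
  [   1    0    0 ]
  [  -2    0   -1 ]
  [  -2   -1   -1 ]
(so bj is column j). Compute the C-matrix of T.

[[-1, -2, -3], [-2, 3, 3], [1, 1, -1]]

Let P have columns b1, ..., b3. Then [T]_C = P^(-1) A P.
Here det P = -1, so P^(-1) is integer; computing A P first and then P^(-1)(A P) gives [[-1, -2, -3], [-2, 3, 3], [1, 1, -1]].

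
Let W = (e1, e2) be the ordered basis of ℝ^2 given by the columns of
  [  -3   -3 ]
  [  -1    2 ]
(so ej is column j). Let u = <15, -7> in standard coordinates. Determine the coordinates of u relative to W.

Write u = c_1 e1 + c_2 e2 and solve for the c_i.
System: -3c_1 - 3c_2 = 15, -c_1 + 2c_2 = -7; solving gives c_1 = -1, c_2 = -4.
Check: -e1 - 4e2 = <15, -7>.

<-1, -4>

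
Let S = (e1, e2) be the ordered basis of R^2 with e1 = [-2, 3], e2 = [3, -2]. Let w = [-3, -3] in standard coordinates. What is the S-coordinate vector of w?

[-3, -3]

Write w = c_1 e1 + c_2 e2 and solve for the c_i.
System: -2c_1 + 3c_2 = -3, 3c_1 - 2c_2 = -3; solving gives c_1 = -3, c_2 = -3.
Check: -3e1 - 3e2 = [-3, -3].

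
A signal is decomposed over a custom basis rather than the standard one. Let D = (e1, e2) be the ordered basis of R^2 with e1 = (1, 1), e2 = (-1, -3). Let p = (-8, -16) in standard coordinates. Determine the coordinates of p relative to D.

Write p = c_1 e1 + c_2 e2 and solve for the c_i.
System: c_1 - c_2 = -8, c_1 - 3c_2 = -16; solving gives c_1 = -4, c_2 = 4.
Check: -4e1 + 4e2 = (-8, -16).

(-4, 4)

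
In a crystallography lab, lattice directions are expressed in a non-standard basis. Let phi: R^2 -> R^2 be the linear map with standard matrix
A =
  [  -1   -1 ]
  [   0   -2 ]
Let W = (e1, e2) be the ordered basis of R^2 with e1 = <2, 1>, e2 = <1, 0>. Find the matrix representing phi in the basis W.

[[-2, 0], [1, -1]]

Let P have columns e1, e2. Then [phi]_W = P^(-1) A P.
Here det P = -1, so P^(-1) is integer; computing A P first and then P^(-1)(A P) gives [[-2, 0], [1, -1]].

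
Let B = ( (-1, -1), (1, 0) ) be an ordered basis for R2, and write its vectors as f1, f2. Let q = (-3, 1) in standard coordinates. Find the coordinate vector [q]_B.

(-1, -4)

Write q = c_1 f1 + c_2 f2 and solve for the c_i.
System: -c_1 + c_2 = -3, -c_1 + 0c_2 = 1; solving gives c_1 = -1, c_2 = -4.
Check: -f1 - 4f2 = (-3, 1).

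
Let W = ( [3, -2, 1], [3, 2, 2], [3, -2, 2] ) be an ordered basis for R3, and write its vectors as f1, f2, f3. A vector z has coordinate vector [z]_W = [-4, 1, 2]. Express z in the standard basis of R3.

[-3, 6, 2]

The coordinates say z = -4f1 + f2 + 2f3; adding the scaled basis vectors gives [-3, 6, 2].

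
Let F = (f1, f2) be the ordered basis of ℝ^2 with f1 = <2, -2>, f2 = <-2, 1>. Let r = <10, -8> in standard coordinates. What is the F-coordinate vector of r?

<3, -2>

Write r = c_1 f1 + c_2 f2 and solve for the c_i.
System: 2c_1 - 2c_2 = 10, -2c_1 + c_2 = -8; solving gives c_1 = 3, c_2 = -2.
Check: 3f1 - 2f2 = <10, -8>.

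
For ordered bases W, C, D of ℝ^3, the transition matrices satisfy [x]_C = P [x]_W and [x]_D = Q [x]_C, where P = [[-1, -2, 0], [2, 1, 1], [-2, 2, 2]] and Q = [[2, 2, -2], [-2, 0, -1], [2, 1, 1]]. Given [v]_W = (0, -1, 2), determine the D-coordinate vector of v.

(2, -6, 7)

Apply P to get C-coordinates (2, 1, 2), then Q to get D-coordinates.
The result is [v]_D = (2, -6, 7).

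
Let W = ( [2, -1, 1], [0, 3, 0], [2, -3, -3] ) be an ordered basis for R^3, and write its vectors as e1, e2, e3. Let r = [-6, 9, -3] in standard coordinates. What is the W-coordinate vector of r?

Write r = c_1 e1 + ... + c_3 e3 and solve for the c_i.
Solving this 3x3 system gives c = (-3, 2, 0).
Check: -3e1 + 2e2 + 0·e3 = [-6, 9, -3].

[-3, 2, 0]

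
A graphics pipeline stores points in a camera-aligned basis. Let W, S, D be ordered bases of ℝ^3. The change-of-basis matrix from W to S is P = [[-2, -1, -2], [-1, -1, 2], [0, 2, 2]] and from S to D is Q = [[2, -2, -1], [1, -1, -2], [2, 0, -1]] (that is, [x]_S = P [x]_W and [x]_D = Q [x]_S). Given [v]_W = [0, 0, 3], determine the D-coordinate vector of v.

[-30, -24, -18]

First [v]_S = P [v]_W = [-6, 6, 6].
Then [v]_D = Q [v]_S = [-30, -24, -18].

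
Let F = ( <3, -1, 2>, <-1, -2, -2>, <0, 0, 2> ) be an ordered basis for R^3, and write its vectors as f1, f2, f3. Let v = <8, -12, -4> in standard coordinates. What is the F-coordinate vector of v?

<4, 4, -2>

[v]_F is the unique c with M c = v, where M has columns f1, ..., f3.
Gaussian elimination on [M | v] yields c = (4, 4, -2).
Check: 4f1 + 4f2 - 2f3 = <8, -12, -4>.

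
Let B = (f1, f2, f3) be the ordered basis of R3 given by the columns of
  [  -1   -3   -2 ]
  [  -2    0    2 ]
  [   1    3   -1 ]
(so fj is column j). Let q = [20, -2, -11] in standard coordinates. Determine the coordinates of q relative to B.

Write q = c_1 f1 + ... + c_3 f3 and solve for the c_i.
Gaussian elimination on [M | q] yields c = (-2, -4, -3).
Check: -2f1 - 4f2 - 3f3 = [20, -2, -11].

[-2, -4, -3]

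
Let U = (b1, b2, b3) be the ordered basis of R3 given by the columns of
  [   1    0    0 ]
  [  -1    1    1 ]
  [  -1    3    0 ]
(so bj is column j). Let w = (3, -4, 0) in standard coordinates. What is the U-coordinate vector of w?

(3, 1, -2)

[w]_U is the unique c with M c = w, where M has columns b1, ..., b3.
Gaussian elimination on [M | w] yields c = (3, 1, -2).
Check: 3b1 + b2 - 2b3 = (3, -4, 0).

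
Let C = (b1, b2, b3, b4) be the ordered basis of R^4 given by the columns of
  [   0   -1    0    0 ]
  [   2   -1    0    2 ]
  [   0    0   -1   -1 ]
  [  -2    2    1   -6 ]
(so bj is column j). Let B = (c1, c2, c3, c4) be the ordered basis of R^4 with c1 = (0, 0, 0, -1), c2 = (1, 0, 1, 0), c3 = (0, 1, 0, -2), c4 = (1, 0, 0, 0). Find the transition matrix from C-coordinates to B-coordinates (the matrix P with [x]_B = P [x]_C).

[[-2, 0, -1, 2], [0, 0, -1, -1], [2, -1, 0, 2], [0, -1, 1, 1]]

Take x = bj: its C-coordinates are the j-th standard unit vector, so P e_j — column j of P — equals [bj]_B.
b1 = -2c1 + 0·c2 + 2c3 + 0·c4, giving column 1 = (-2, 0, 2, 0); repeating for each j gives P = [[-2, 0, -1, 2], [0, 0, -1, -1], [2, -1, 0, 2], [0, -1, 1, 1]].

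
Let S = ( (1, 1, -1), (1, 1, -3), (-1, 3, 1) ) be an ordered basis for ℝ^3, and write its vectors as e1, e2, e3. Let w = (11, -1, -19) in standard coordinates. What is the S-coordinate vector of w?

(4, 4, -3)

Write w = c_1 e1 + ... + c_3 e3 and solve for the c_i.
Solving this 3x3 system gives c = (4, 4, -3).
Check: 4e1 + 4e2 - 3e3 = (11, -1, -19).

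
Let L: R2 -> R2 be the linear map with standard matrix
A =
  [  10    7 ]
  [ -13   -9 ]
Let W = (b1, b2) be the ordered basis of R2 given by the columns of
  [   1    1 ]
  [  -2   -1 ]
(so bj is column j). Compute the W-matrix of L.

[[-1, 1], [-3, 2]]

Let P have columns b1, b2. Then [L]_W = P^(-1) A P.
Here det P = 1, so P^(-1) is integer; computing A P first and then P^(-1)(A P) gives [[-1, 1], [-3, 2]].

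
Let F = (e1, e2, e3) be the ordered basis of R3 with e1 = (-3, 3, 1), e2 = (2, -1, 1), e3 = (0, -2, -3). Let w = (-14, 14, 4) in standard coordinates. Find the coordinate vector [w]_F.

[w]_F is the unique c with M c = w, where M has columns e1, ..., e3.
Row-reducing the augmented matrix [M | w] gives c = (2, -4, -2).
Check: 2e1 - 4e2 - 2e3 = (-14, 14, 4).

(2, -4, -2)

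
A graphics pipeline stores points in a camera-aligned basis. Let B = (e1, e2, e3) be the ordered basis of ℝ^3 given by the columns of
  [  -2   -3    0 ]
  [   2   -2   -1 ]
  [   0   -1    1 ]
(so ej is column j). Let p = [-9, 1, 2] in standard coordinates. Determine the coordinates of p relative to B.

[3, 1, 3]

[p]_B is the unique c with M c = p, where M has columns e1, ..., e3.
Gaussian elimination on [M | p] yields c = (3, 1, 3).
Check: 3e1 + e2 + 3e3 = [-9, 1, 2].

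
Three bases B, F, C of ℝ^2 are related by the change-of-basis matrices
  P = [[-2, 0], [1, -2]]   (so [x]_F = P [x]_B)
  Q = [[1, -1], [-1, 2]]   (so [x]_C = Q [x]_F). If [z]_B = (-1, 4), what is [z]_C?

First [z]_F = P [z]_B = (2, -9).
Then [z]_C = Q [z]_F = (11, -20).

(11, -20)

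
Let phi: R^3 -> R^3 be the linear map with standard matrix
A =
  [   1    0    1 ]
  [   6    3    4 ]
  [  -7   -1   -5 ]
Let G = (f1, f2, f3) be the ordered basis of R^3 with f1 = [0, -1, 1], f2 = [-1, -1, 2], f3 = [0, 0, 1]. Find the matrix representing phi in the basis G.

Let P have columns f1, ..., f3. Then [phi]_G = P^(-1) A P.
Here det P = -1, so P^(-1) is integer; computing A P first and then P^(-1)(A P) gives [[0, 2, -3], [-1, -1, -1], [-2, -2, 0]].

[[0, 2, -3], [-1, -1, -1], [-2, -2, 0]]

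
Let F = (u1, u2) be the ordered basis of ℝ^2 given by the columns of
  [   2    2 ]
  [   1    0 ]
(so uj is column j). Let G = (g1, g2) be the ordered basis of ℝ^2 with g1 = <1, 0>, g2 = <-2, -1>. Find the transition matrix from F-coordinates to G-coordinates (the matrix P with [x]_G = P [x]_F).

[[0, 2], [-1, 0]]

Let M have columns uj and N have columns gj. Then for every x, N [x]_G = x = M [x]_F, so P = N^(-1) M.
Since det N = -1, N^(-1) has integer entries; multiplying gives P = [[0, 2], [-1, 0]].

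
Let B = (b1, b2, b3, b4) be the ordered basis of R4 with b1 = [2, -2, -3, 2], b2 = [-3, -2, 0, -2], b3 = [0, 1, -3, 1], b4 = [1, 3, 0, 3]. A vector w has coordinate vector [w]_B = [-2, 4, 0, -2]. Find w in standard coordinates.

By definition w = -2b1 + 4b2 + 0·b3 - 2b4.
Summing componentwise gives [-18, -10, 6, -18].

[-18, -10, 6, -18]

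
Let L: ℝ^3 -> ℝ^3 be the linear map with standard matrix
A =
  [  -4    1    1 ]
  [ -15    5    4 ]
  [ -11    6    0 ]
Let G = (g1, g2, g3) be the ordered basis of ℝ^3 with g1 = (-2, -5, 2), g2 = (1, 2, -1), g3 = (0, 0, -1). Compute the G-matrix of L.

[[-3, 3, 2], [-1, 3, 3], [3, 2, 1]]

The j-th column of [L]_G is [L(gj)]_G.
L(g1) = A g1 = (5, 13, -8) = -3g1 - g2 + 3g3, so column 1 is (-3, -1, 3).
Repeating for g2, g3 and assembling the columns gives [[-3, 3, 2], [-1, 3, 3], [3, 2, 1]].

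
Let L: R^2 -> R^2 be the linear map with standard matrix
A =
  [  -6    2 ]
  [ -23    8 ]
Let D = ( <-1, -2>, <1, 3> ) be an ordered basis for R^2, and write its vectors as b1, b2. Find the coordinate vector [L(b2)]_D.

Column 2 of [L]_D is the D-coordinate vector of L(b2).
In standard coordinates L(b2) = A b2 = <0, 1>.
Converting to D: <0, 1> = b1 + b2, so the coordinate vector is <1, 1>.

<1, 1>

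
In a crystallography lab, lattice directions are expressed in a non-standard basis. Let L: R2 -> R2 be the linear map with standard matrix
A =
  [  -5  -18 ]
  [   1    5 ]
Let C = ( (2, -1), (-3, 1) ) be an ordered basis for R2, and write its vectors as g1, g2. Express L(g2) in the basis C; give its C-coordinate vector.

(-3, -1)

Column 2 of [L]_C is the C-coordinate vector of L(g2).
In standard coordinates L(g2) = A g2 = (-3, 2).
Converting to C: (-3, 2) = -3g1 - g2, so the coordinate vector is (-3, -1).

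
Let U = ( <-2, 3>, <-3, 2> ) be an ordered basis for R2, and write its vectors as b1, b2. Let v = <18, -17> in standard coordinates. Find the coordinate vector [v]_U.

[v]_U is the unique c with M c = v, where M has columns b1, b2.
System: -2c_1 - 3c_2 = 18, 3c_1 + 2c_2 = -17; solving gives c_1 = -3, c_2 = -4.
Check: -3b1 - 4b2 = <18, -17>.

<-3, -4>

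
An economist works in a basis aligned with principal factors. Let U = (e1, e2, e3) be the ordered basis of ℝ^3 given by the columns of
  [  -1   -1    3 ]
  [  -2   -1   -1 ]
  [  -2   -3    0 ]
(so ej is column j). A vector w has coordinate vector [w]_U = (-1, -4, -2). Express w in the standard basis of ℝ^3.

(-1, 8, 14)

The coordinates say w = -e1 - 4e2 - 2e3; adding the scaled basis vectors gives (-1, 8, 14).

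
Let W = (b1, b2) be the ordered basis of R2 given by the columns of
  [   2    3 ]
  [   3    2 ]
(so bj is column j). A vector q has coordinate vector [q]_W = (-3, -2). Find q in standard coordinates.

(-12, -13)

By definition q = -3b1 - 2b2.
Summing componentwise gives (-12, -13).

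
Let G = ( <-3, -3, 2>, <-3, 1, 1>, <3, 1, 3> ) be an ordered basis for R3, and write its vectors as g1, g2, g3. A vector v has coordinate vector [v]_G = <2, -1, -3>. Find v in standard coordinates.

<-12, -10, -6>

The coordinates say v = 2g1 - g2 - 3g3; adding the scaled basis vectors gives <-12, -10, -6>.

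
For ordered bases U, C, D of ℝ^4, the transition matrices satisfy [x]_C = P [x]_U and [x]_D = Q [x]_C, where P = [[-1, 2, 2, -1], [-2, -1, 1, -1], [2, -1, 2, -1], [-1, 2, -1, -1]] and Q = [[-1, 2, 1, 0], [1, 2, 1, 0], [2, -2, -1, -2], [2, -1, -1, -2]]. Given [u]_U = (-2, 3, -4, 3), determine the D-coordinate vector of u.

(-27, -33, 6, 0)

Apply P to get C-coordinates (-3, -6, -18, 9), then Q to get D-coordinates.
The result is [u]_D = (-27, -33, 6, 0).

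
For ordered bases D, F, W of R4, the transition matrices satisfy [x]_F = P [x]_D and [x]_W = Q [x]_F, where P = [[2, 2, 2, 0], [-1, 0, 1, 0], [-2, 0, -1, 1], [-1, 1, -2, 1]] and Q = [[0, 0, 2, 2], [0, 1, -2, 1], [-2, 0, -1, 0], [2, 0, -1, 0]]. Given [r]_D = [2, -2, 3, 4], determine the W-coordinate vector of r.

First [r]_F = P [r]_D = [6, 1, -3, -6].
Then [r]_W = Q [r]_F = [-18, 1, -9, 15].

[-18, 1, -9, 15]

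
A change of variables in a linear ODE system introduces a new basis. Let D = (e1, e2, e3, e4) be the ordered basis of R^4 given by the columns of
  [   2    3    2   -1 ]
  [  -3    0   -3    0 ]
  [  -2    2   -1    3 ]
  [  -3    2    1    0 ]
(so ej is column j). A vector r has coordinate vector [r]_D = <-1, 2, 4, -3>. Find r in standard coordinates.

r = M [r]_D, where M has columns e1, ..., e4.
Carrying out the matrix-vector product, r = <15, -9, -7, 11>.

<15, -9, -7, 11>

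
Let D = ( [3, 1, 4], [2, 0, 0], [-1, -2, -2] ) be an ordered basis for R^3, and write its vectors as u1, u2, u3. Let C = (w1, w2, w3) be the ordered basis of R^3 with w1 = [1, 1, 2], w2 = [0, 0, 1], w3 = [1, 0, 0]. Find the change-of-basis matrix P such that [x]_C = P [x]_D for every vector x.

Take x = uj: its D-coordinates are the j-th standard unit vector, so P e_j — column j of P — equals [uj]_C.
u1 = w1 + 2w2 + 2w3, giving column 1 = [1, 2, 2]; repeating for each j gives P = [[1, 0, -2], [2, 0, 2], [2, 2, 1]].

[[1, 0, -2], [2, 0, 2], [2, 2, 1]]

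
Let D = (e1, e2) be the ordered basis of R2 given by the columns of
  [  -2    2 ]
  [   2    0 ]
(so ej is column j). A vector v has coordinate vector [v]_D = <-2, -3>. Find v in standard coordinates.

<-2, -4>

v = M [v]_D, where M has columns e1, e2.
Carrying out the matrix-vector product, v = <-2, -4>.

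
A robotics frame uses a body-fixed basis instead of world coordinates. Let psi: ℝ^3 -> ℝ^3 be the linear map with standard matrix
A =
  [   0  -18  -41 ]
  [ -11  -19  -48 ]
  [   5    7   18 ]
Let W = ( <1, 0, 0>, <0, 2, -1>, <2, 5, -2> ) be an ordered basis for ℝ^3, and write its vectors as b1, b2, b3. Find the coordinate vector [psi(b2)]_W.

<1, 0, 2>

Column 2 of [psi]_W is the W-coordinate vector of psi(b2).
In standard coordinates psi(b2) = A b2 = <5, 10, -4>.
Converting to W: <5, 10, -4> = b1 + 0·b2 + 2b3, so the coordinate vector is <1, 0, 2>.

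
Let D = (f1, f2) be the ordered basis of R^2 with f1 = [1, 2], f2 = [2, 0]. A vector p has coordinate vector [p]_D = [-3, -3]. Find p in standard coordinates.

By definition p = -3f1 - 3f2.
Summing componentwise gives [-9, -6].

[-9, -6]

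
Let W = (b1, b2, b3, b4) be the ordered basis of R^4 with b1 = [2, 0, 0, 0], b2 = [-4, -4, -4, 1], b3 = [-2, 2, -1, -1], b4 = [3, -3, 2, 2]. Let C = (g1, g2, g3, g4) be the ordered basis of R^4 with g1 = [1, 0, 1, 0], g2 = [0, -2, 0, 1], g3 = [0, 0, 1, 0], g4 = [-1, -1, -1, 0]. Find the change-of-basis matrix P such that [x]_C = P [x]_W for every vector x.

Column j of P is [bj]_C, since P maps W-coordinates to C-coordinates.
Expressing b1 in C: b1 = 2g1 + 0·g2 - 2g3 + 0·g4, so column 1 of P is [2, 0, -2, 0].
Doing the same for each bj gives P = [[2, -2, -2, 2], [0, 1, -1, 2], [-2, 0, 1, -1], [0, 2, 0, -1]].

[[2, -2, -2, 2], [0, 1, -1, 2], [-2, 0, 1, -1], [0, 2, 0, -1]]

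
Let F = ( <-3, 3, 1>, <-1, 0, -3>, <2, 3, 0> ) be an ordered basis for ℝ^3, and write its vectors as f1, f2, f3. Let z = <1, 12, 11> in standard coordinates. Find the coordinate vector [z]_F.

Write z = c_1 f1 + ... + c_3 f3 and solve for the c_i.
Solving this 3x3 system gives c = (2, -3, 2).
Check: 2f1 - 3f2 + 2f3 = <1, 12, 11>.

<2, -3, 2>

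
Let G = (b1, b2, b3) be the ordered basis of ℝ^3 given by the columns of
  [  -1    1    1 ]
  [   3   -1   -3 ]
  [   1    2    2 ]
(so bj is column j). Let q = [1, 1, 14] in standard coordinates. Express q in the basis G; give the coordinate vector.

Write q = c_1 b1 + ... + c_3 b3 and solve for the c_i.
Row-reducing the augmented matrix [M | q] gives c = (4, 2, 3).
Check: 4b1 + 2b2 + 3b3 = [1, 1, 14].

[4, 2, 3]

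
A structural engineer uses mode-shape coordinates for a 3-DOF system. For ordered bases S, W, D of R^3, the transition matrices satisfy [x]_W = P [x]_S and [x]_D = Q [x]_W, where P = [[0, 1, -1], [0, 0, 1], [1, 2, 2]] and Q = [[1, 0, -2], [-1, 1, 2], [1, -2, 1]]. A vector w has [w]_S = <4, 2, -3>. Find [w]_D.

Composing the changes, [w]_D = Q P [w]_S.
Q P = [[-2, -3, -5], [2, 3, 6], [1, 3, -1]]; applying this to <4, 2, -3> gives <1, -4, 13>.

<1, -4, 13>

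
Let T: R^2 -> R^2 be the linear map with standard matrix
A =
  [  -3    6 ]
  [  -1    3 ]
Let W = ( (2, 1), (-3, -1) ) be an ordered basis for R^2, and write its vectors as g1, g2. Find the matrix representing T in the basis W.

The j-th column of [T]_W is [T(gj)]_W.
T(g1) = A g1 = (0, 1) = 3g1 + 2g2, so column 1 is (3, 2).
Repeating for g2 and assembling the columns gives [[3, -3], [2, -3]].

[[3, -3], [2, -3]]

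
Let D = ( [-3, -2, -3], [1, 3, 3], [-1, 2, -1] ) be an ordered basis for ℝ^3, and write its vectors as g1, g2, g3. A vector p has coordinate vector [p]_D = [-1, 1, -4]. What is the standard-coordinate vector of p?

By definition p = -g1 + g2 - 4g3.
Summing componentwise gives [8, -3, 10].

[8, -3, 10]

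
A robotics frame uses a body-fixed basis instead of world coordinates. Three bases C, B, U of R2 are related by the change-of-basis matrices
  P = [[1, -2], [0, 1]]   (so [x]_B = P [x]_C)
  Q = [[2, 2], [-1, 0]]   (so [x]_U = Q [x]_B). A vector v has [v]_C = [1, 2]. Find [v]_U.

First [v]_B = P [v]_C = [-3, 2].
Then [v]_U = Q [v]_B = [-2, 3].

[-2, 3]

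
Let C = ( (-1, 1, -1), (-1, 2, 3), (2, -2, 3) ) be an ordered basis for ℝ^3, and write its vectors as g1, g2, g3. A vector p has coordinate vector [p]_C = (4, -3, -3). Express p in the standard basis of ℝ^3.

The coordinates say p = 4g1 - 3g2 - 3g3; adding the scaled basis vectors gives (-7, 4, -22).

(-7, 4, -22)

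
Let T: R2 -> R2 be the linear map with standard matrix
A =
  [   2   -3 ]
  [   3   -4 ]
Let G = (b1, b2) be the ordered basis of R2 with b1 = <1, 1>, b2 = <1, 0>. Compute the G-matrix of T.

[[-1, 3], [0, -1]]

Let P have columns b1, b2. Then [T]_G = P^(-1) A P.
Here det P = -1, so P^(-1) is integer; computing A P first and then P^(-1)(A P) gives [[-1, 3], [0, -1]].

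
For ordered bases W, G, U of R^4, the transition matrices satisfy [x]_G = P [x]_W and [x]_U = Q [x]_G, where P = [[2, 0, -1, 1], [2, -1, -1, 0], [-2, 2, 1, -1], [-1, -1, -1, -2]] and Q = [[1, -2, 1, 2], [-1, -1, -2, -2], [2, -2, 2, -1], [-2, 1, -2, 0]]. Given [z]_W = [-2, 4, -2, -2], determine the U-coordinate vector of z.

Composing the changes, [z]_U = Q P [z]_W.
Q P = [[-6, 2, 0, -4], [2, -1, 2, 5], [-3, 7, 3, 2], [2, -5, -1, 0]]; applying this to [-2, 4, -2, -2] gives [28, -22, 24, -22].

[28, -22, 24, -22]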